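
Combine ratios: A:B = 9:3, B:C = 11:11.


Match B: multiply A:B by 11 → 99:33
Multiply B:C by 3 → 33:33
Combined: 99:33:33
GCD = 33
= 3:1:1

3:1:1


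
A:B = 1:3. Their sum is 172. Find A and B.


Let A = 1k, B = 3k.
1k + 3k = 172
4k = 172 → k = 172/4 = 43
A = 1×43 = 43, B = 3×43 = 129
= A = 43, B = 129

A = 43, B = 129


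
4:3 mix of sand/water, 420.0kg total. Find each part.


Total parts = 4 + 3 = 7
sand: 420.0 × 4/7 = 240.0kg
water: 420.0 × 3/7 = 180.0kg
= 240.0kg and 180.0kg

240.0kg and 180.0kg


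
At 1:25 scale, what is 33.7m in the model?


Model size = real / scale
= 33.7 / 25
= 1.3480 m

1.3480 m


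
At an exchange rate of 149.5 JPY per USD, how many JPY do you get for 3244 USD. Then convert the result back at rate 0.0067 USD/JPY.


Amount × rate = 3244 × 149.5 = 484978.00 JPY
Round-trip: 484978.00 × 0.0067 = 3249.35 USD
= 484978.00 JPY, then 3249.35 USD

484978.00 JPY, then 3249.35 USD


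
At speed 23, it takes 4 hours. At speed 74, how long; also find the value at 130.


Inverse proportion: x × y = constant
k = 23 × 4 = 92
At x=74: k/74 = 1.24
At x=130: k/130 = 0.71
= 1.24 and 0.71

1.24 and 0.71


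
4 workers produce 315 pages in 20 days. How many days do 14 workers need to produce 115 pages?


Days ∝ work / workers, so d₂ = d₁ × (m₁/m₂) × (w₂/w₁)
Workers factor (inverse): 4/14 ≈ 0.2857
Work factor (direct): 115/315 ≈ 0.3651
d₂ = 20 × 4/14 × 115/315 = (20 × 4 × 115) / (14 × 315) = 9200/4410
≈ 2.09 days

2.09 days


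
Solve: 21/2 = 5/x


Cross multiply: 21 × x = 2 × 5
21x = 10
x = 10 / 21
= 0.48

0.48


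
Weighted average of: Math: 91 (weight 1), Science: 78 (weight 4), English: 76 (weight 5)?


Numerator = 91×1 + 78×4 + 76×5
= 91 + 312 + 380
= 783
Total weight = 10
Weighted avg = 783/10
= 78.30

78.30


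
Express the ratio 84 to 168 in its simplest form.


GCD(84, 168) = 84
84/84 : 168/84
= 1:2

1:2


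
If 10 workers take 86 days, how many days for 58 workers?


Inverse proportion: x × y = constant
k = 10 × 86 = 860
y₂ = k / 58 = 860 / 58
= 14.83

14.83


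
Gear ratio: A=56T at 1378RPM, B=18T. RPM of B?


Gear ratio = 56:18 = 28:9
RPM_B = RPM_A × (teeth_A / teeth_B)
= 1378 × (56/18)
= 4287.1 RPM

4287.1 RPM


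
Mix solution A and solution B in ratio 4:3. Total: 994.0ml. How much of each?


Total parts = 4 + 3 = 7
solution A: 994.0 × 4/7 = 568.0ml
solution B: 994.0 × 3/7 = 426.0ml
= 568.0ml and 426.0ml

568.0ml and 426.0ml


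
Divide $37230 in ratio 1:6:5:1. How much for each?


Total parts = 1 + 6 + 5 + 1 = 13
Part 1: 37230 × 1/13 = 2863.85
Part 2: 37230 × 6/13 = 17183.08
Part 3: 37230 × 5/13 = 14319.23
Part 4: 37230 × 1/13 = 2863.85
= Part 1: $2863.85, Part 2: $17183.08, Part 3: $14319.23, Part 4: $2863.85

Part 1: $2863.85, Part 2: $17183.08, Part 3: $14319.23, Part 4: $2863.85


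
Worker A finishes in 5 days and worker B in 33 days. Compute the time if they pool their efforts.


Rate of A = 1/5 per day
Rate of B = 1/33 per day
Combined rate = 1/5 + 1/33 = 38/165 ≈ 0.2303 per day
Days = 1 / combined rate = 165/38
≈ 4.34 days

4.34 days


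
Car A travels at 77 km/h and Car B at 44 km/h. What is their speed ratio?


Ratio = 77:44
GCD = 11
Simplified = 7:4
Time ratio (same distance) = 4:7
Speed ratio = 7:4

7:4


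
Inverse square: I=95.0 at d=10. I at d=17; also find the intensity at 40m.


I₁d₁² = I₂d₂²
I at 17m = 95.0 × (10/17)² = 95.0 × 100/289 = 9500/289 ≈ 32.8720
I at 40m = 95.0 × (10/40)² = 95.0 × 100/1600 = 9500/1600 = 5.9375
= 32.8720 and 5.9375

32.8720 and 5.9375


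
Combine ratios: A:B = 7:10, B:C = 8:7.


Match B: multiply A:B by 8 → 56:80
Multiply B:C by 10 → 80:70
Combined: 56:80:70
GCD = 2
= 28:40:35

28:40:35


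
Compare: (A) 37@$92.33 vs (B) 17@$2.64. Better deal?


Deal A: $92.33/37 = $2.4954/unit
Deal B: $2.64/17 = $0.1553/unit
B is cheaper per unit
= Deal B

Deal B


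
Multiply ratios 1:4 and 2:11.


Compound ratio = (1×2) : (4×11)
= 2:44
GCD = 2
= 1:22

1:22


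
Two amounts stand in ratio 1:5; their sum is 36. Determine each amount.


Let A = 1k, B = 5k.
1k + 5k = 36
6k = 36 → k = 36/6 = 6
A = 1×6 = 6, B = 5×6 = 30
= A = 6, B = 30

A = 6, B = 30


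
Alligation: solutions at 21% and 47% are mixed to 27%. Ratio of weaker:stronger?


Let x parts of 21% mix with y parts of 47%.
21x + 47y = 27(x + y)
21x + 47y = 27x + 27y
x(21 - 27) = y(27 - 47)
x/y = (47 - 27)/(27 - 21) = 20/6
Simplify: 10:3
= 10:3

10:3


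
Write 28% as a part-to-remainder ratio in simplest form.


28% means 28 parts out of 100; remainder = 72
Part : remainder = 28:72
GCD = 4
= 7:18

7:18


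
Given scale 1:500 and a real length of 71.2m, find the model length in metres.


Model size = real / scale
= 71.2 / 500
= 0.1424 m

0.1424 m


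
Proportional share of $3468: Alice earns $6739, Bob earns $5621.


Total income = 6739 + 5621 = $12360
Alice: $3468 × 6739/12360 = $1890.85
Bob: $3468 × 5621/12360 = $1577.15
= Alice: $1890.85, Bob: $1577.15

Alice: $1890.85, Bob: $1577.15


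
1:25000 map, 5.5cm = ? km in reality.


Real distance = map distance × scale
= 5.5cm × 25000
= 137500 cm = 1375.0 m
= 1.375 km

1.375 km


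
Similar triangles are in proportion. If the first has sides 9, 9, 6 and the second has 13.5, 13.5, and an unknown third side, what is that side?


Scale factor = 13.5/9 = 1.5
Missing side = 6 × 1.5
= 9.0

9.0


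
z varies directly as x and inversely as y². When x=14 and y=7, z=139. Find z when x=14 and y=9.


z = k·x/y²
Solve for k using the known point: k = z·y²/x = 139×49/14 = 6811/14 = 486.5000
Now evaluate at x=14, y=9:
z = k × 14 / 81 = (6811 × 14) / (14 × 81) = 95354/1134
≈ 84.0864

84.0864


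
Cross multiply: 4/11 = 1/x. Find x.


Cross multiply: 4 × x = 11 × 1
4x = 11
x = 11 / 4
= 2.75

2.75


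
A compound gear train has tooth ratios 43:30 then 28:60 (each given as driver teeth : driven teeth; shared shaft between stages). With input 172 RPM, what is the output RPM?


Stage 1: RPM_B = RPM_A × t_A/t_B = 172 × 43/30 = 7396/30 ≈ 246.53
B and C share a shaft → RPM_C = RPM_B
Stage 2: RPM_D = RPM_C × t_C/t_D = RPM_A × (t_A×t_C)/(t_B×t_D)
Overall ratio = (43×28)/(30×60) = 1204/1800
RPM_D = 172 × 1204/1800 = 207088/1800
≈ 115.05 RPM

115.05 RPM


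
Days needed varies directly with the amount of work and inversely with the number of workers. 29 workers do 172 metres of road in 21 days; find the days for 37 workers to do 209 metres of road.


Days ∝ work / workers, so d₂ = d₁ × (m₁/m₂) × (w₂/w₁)
Workers factor (inverse): 29/37 ≈ 0.7838
Work factor (direct): 209/172 ≈ 1.2151
d₂ = 21 × 29/37 × 209/172 = (21 × 29 × 209) / (37 × 172) = 127281/6364
≈ 20.00 days

20.00 days


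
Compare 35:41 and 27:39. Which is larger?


35/41 = 0.8537
27/39 = 0.6923
0.8537 > 0.6923, so 35:41 is greater
= 35:41

35:41


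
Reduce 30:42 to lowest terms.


GCD(30, 42) = 6
30/6 : 42/6
= 5:7

5:7


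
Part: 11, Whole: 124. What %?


Percentage = (part / whole) × 100
= (11 / 124) × 100
≈ 8.87%

8.87%


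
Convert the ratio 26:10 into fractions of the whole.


Total parts = 26 + 10 = 36
First part: 26/36 = 13/18
Second part: 10/36 = 5/18
= 13/18 and 5/18

13/18 and 5/18


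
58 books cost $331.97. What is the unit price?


Unit rate = total / quantity
= 331.97 / 58
= $5.72 per unit

$5.72 per unit


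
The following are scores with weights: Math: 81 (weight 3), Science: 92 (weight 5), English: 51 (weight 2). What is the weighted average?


Numerator = 81×3 + 92×5 + 51×2
= 243 + 460 + 102
= 805
Total weight = 10
Weighted avg = 805/10
= 80.50

80.50


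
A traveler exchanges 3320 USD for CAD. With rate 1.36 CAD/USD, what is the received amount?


Amount × rate = 3320 × 1.36
= 4515.20 CAD

4515.20 CAD


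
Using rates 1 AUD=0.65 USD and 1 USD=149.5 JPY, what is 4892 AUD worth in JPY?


Step 1: 4892 AUD × 0.65 = 3179.80 USD
Step 2: 3179.80 USD × 149.5 = 475380.10 JPY
Implied rate AUD→JPY = 0.65 × 149.5 = 97.1750
= 475380.10 JPY

475380.10 JPY


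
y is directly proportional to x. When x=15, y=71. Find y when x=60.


Direct proportion: y/x = constant
k = 71/15 ≈ 4.7333
y₂ = k × 60 = 71 × 60 / 15 = 4260/15
= 284.00

284.00


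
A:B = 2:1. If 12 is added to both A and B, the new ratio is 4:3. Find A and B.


Let A = 2k, B = 1k.
(2k + 12) / (1k + 12) = 4/3
Cross-multiply: 3(2k + 12) = 4(1k + 12)
6k + 36 = 4k + 48
6k - 4k = 48 - 36
2k = 12
k = 12/2 = 6
A = 2×6 = 12, B = 1×6 = 6
= A = 12, B = 6

A = 12, B = 6


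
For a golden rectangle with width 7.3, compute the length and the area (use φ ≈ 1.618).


φ = (1 + √5) / 2 ≈ 1.618
Length = width × φ = 7.3 × 1.618 = 11.8114
≈ 11.81
Area = width × length = 7.3 × 11.8114 = 86.22322 ≈ 86.22
= Length: 11.81, Area: 86.22

Length: 11.81, Area: 86.22


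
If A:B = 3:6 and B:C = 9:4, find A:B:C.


Match B: multiply A:B by 9 → 27:54
Multiply B:C by 6 → 54:24
Combined: 27:54:24
GCD = 3
= 9:18:8

9:18:8


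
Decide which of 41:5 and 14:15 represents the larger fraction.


41/5 = 8.2000
14/15 = 0.9333
8.2000 > 0.9333, so 41:5 is greater
= 41:5

41:5


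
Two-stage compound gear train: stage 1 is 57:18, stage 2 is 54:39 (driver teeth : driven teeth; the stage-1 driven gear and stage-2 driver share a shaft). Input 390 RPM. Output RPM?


Stage 1: RPM_B = RPM_A × t_A/t_B = 390 × 57/18 = 22230/18 = 1235.00
B and C share a shaft → RPM_C = RPM_B
Stage 2: RPM_D = RPM_C × t_C/t_D = RPM_A × (t_A×t_C)/(t_B×t_D)
Overall ratio = (57×54)/(18×39) = 3078/702
RPM_D = 390 × 3078/702 = 1200420/702
= 1710.00 RPM

1710.00 RPM


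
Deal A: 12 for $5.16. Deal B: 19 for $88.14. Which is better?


Deal A: $5.16/12 = $0.4300/unit
Deal B: $88.14/19 = $4.6389/unit
A is cheaper per unit
= Deal A

Deal A


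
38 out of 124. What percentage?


Percentage = (part / whole) × 100
= (38 / 124) × 100
≈ 30.65%

30.65%


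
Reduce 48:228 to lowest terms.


GCD(48, 228) = 12
48/12 : 228/12
= 4:19

4:19


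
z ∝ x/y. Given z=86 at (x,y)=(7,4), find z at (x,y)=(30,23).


z = k·x/y
Solve for k using the known point: k = z·y/x = 86×4/7 = 344/7 ≈ 49.1429
Now evaluate at x=30, y=23:
z = k × 30 / 23 = (344 × 30) / (7 × 23) = 10320/161
≈ 64.0994

64.0994


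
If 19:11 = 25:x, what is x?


Cross multiply: 19 × x = 11 × 25
19x = 275
x = 275 / 19
= 14.47

14.47


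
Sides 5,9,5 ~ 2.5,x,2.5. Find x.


Scale factor = 2.5/5 = 0.5
Missing side = 9 × 0.5
= 4.5

4.5


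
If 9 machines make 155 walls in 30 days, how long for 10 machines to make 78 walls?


Days ∝ work / workers, so d₂ = d₁ × (m₁/m₂) × (w₂/w₁)
Workers factor (inverse): 9/10 = 0.9000
Work factor (direct): 78/155 ≈ 0.5032
d₂ = 30 × 9/10 × 78/155 = (30 × 9 × 78) / (10 × 155) = 21060/1550
≈ 13.59 days

13.59 days


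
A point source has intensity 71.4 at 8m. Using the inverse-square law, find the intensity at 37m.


I₁d₁² = I₂d₂²
I₂ = I₁ × (d₁/d₂)²
= 71.4 × (8/37)²
= 71.4 × 64/1369
= 4569.6/1369
≈ 3.3379

3.3379


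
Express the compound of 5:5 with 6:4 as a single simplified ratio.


Compound ratio = (5×6) : (5×4)
= 30:20
GCD = 10
= 3:2

3:2


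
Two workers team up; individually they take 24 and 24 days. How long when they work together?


Rate of A = 1/24 per day
Rate of B = 1/24 per day
Combined rate = 1/24 + 1/24 = 48/576 ≈ 0.0833 per day
Days = 1 / combined rate = 576/48
= 12.00 days

12.00 days


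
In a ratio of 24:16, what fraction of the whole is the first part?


Total parts = 24 + 16 = 40
First part: 24/40 = 3/5
= 3/5

3/5


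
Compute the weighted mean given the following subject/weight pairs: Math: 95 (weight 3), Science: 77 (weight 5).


Numerator = 95×3 + 77×5
= 285 + 385
= 670
Total weight = 8
Weighted avg = 670/8
= 83.75

83.75


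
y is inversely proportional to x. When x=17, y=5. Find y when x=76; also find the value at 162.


Inverse proportion: x × y = constant
k = 17 × 5 = 85
At x=76: k/76 = 1.12
At x=162: k/162 = 0.52
= 1.12 and 0.52

1.12 and 0.52


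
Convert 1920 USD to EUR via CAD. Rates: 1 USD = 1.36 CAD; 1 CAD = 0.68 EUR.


Step 1: 1920 USD × 1.36 = 2611.20 CAD
Step 2: 2611.20 CAD × 0.68 = 1775.62 EUR
Implied rate USD→EUR = 1.36 × 0.68 = 0.9248
= 1775.62 EUR

1775.62 EUR


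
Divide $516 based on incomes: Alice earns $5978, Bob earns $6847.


Total income = 5978 + 6847 = $12825
Alice: $516 × 5978/12825 = $240.52
Bob: $516 × 6847/12825 = $275.48
= Alice: $240.52, Bob: $275.48

Alice: $240.52, Bob: $275.48


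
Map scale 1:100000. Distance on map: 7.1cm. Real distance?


Real distance = map distance × scale
= 7.1cm × 100000
= 710000 cm = 7100.0 m
= 7.100 km

7.100 km


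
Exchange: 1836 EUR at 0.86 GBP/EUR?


Amount × rate = 1836 × 0.86
= 1578.96 GBP

1578.96 GBP


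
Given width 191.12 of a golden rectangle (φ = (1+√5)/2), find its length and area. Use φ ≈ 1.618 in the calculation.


φ = (1 + √5) / 2 ≈ 1.618
Length = width × φ = 191.12 × 1.618 = 309.23216
≈ 309.23
Area = width × length = 191.12 × 309.23216 = 59100.4504192 ≈ 59100.45
= Length: 309.23, Area: 59100.45

Length: 309.23, Area: 59100.45


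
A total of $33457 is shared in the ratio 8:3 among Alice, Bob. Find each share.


Total parts = 8 + 3 = 11
Alice: 33457 × 8/11 = 24332.36
Bob: 33457 × 3/11 = 9124.64
= Alice: $24332.36, Bob: $9124.64

Alice: $24332.36, Bob: $9124.64


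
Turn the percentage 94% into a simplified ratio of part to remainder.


94% means 94 parts out of 100; remainder = 6
Part : remainder = 94:6
GCD = 2
= 47:3

47:3


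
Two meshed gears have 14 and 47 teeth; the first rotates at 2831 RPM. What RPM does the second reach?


Gear ratio = 14:47 = 14:47
RPM_B = RPM_A × (teeth_A / teeth_B)
= 2831 × (14/47)
= 843.3 RPM

843.3 RPM


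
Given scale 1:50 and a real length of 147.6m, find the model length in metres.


Model size = real / scale
= 147.6 / 50
= 2.9520 m

2.9520 m


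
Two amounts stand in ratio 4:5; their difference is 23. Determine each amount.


Let A = 4k, B = 5k.
5k - 4k = 23
1k = 23 → k = 23/1 = 23
A = 4×23 = 92, B = 5×23 = 115
= A = 92, B = 115

A = 92, B = 115


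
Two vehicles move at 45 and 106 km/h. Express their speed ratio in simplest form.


Ratio = 45:106
GCD = 1
Simplified = 45:106
Time ratio (same distance) = 106:45
Speed ratio = 45:106

45:106


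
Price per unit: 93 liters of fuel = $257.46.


Unit rate = total / quantity
= 257.46 / 93
= $2.77 per unit

$2.77 per unit


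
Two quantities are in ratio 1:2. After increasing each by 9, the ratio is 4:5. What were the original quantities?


Let A = 1k, B = 2k.
(1k + 9) / (2k + 9) = 4/5
Cross-multiply: 5(1k + 9) = 4(2k + 9)
5k + 45 = 8k + 36
5k - 8k = 36 - 45
-3k = -9
k = -9/-3 = 3
A = 1×3 = 3, B = 2×3 = 6
= A = 3, B = 6

A = 3, B = 6


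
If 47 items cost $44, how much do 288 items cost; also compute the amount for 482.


Direct proportion: y/x = constant
k = 44/47 ≈ 0.9362
y at x=288: k × 288 = 44 × 288 / 47 = 12672/47 ≈ 269.62
y at x=482: k × 482 = 44 × 482 / 47 = 21208/47 ≈ 451.23
= 269.62 and 451.23

269.62 and 451.23


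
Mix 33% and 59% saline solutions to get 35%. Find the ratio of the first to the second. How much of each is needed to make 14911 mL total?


Let x parts of 33% mix with y parts of 59%.
33x + 59y = 35(x + y)
33x + 59y = 35x + 35y
x(33 - 35) = y(35 - 59)
x/y = (59 - 35)/(35 - 33) = 24/2
Simplify: 12:1
Total parts = 13; one part = 14911/13 = 1147.00 mL
33% solution: 12×1147.00 = 13764.00 mL
59% solution: 1×1147.00 = 1147.00 mL
= ratio 12:1; 13764.00 mL and 1147.00 mL

ratio 12:1; 13764.00 mL and 1147.00 mL


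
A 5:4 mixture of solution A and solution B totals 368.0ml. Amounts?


Total parts = 5 + 4 = 9
solution A: 368.0 × 5/9 = 204.4ml
solution B: 368.0 × 4/9 = 163.6ml
= 204.4ml and 163.6ml

204.4ml and 163.6ml


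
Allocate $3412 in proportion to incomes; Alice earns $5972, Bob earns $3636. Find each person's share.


Total income = 5972 + 3636 = $9608
Alice: $3412 × 5972/9608 = $2120.78
Bob: $3412 × 3636/9608 = $1291.22
= Alice: $2120.78, Bob: $1291.22

Alice: $2120.78, Bob: $1291.22


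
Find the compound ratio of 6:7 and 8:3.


Compound ratio = (6×8) : (7×3)
= 48:21
GCD = 3
= 16:7

16:7


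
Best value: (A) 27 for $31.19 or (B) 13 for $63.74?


Deal A: $31.19/27 = $1.1552/unit
Deal B: $63.74/13 = $4.9031/unit
A is cheaper per unit
= Deal A

Deal A


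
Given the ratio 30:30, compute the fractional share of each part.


Total parts = 30 + 30 = 60
First part: 30/60 = 1/2
Second part: 30/60 = 1/2
= 1/2 and 1/2

1/2 and 1/2


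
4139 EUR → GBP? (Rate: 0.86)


Amount × rate = 4139 × 0.86
= 3559.54 GBP

3559.54 GBP


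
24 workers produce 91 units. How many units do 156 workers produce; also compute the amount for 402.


Direct proportion: y/x = constant
k = 91/24 ≈ 3.7917
y at x=156: k × 156 = 91 × 156 / 24 = 14196/24 = 591.50
y at x=402: k × 402 = 91 × 402 / 24 = 36582/24 = 1524.25
= 591.50 and 1524.25

591.50 and 1524.25


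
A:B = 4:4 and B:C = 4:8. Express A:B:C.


Match B: multiply A:B by 4 → 16:16
Multiply B:C by 4 → 16:32
Combined: 16:16:32
GCD = 16
= 1:1:2

1:1:2


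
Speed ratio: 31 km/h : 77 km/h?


Ratio = 31:77
GCD = 1
Simplified = 31:77
Time ratio (same distance) = 77:31
Speed ratio = 31:77

31:77


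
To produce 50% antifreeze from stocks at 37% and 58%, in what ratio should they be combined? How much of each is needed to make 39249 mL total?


Let x parts of 37% mix with y parts of 58%.
37x + 58y = 50(x + y)
37x + 58y = 50x + 50y
x(37 - 50) = y(50 - 58)
x/y = (58 - 50)/(50 - 37) = 8/13
Simplify: 8:13
Total parts = 21; one part = 39249/21 = 1869.00 mL
37% solution: 8×1869.00 = 14952.00 mL
58% solution: 13×1869.00 = 24297.00 mL
= ratio 8:13; 14952.00 mL and 24297.00 mL

ratio 8:13; 14952.00 mL and 24297.00 mL


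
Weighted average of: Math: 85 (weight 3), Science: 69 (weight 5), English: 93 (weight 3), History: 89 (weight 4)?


Numerator = 85×3 + 69×5 + 93×3 + 89×4
= 255 + 345 + 279 + 356
= 1235
Total weight = 15
Weighted avg = 1235/15
= 82.33

82.33


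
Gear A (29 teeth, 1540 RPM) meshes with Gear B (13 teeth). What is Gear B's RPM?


Gear ratio = 29:13 = 29:13
RPM_B = RPM_A × (teeth_A / teeth_B)
= 1540 × (29/13)
= 3435.4 RPM

3435.4 RPM


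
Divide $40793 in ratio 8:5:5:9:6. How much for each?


Total parts = 8 + 5 + 5 + 9 + 6 = 33
Part 1: 40793 × 8/33 = 9889.21
Part 2: 40793 × 5/33 = 6180.76
Part 3: 40793 × 5/33 = 6180.76
Part 4: 40793 × 9/33 = 11125.36
Part 5: 40793 × 6/33 = 7416.91
= Part 1: $9889.21, Part 2: $6180.76, Part 3: $6180.76, Part 4: $11125.36, Part 5: $7416.91

Part 1: $9889.21, Part 2: $6180.76, Part 3: $6180.76, Part 4: $11125.36, Part 5: $7416.91


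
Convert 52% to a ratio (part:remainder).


52% means 52 parts out of 100; remainder = 48
Part : remainder = 52:48
GCD = 4
= 13:12

13:12


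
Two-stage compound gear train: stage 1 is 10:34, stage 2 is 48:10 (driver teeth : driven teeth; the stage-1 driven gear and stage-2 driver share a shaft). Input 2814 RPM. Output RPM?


Stage 1: RPM_B = RPM_A × t_A/t_B = 2814 × 10/34 = 28140/34 ≈ 827.65
B and C share a shaft → RPM_C = RPM_B
Stage 2: RPM_D = RPM_C × t_C/t_D = RPM_A × (t_A×t_C)/(t_B×t_D)
Overall ratio = (10×48)/(34×10) = 480/340
RPM_D = 2814 × 480/340 = 1350720/340
≈ 3972.71 RPM

3972.71 RPM


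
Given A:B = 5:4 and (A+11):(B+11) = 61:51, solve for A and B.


Let A = 5k, B = 4k.
(5k + 11) / (4k + 11) = 61/51
Cross-multiply: 51(5k + 11) = 61(4k + 11)
255k + 561 = 244k + 671
255k - 244k = 671 - 561
11k = 110
k = 110/11 = 10
A = 5×10 = 50, B = 4×10 = 40
= A = 50, B = 40

A = 50, B = 40


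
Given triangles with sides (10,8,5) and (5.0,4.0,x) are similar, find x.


Scale factor = 5.0/10 = 0.5
Missing side = 5 × 0.5
= 2.5

2.5


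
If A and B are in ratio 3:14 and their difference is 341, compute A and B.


Let A = 3k, B = 14k.
14k - 3k = 341
11k = 341 → k = 341/11 = 31
A = 3×31 = 93, B = 14×31 = 434
= A = 93, B = 434

A = 93, B = 434


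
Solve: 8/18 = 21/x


Cross multiply: 8 × x = 18 × 21
8x = 378
x = 378 / 8
= 47.25

47.25


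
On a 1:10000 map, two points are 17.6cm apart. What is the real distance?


Real distance = map distance × scale
= 17.6cm × 10000
= 176000 cm = 1760.0 m
= 1.760 km

1.760 km


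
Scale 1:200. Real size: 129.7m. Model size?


Model size = real / scale
= 129.7 / 200
= 0.6485 m

0.6485 m


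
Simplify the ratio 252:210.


GCD(252, 210) = 42
252/42 : 210/42
= 6:5

6:5


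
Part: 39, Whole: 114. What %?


Percentage = (part / whole) × 100
= (39 / 114) × 100
≈ 34.21%

34.21%


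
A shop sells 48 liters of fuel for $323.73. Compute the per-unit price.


Unit rate = total / quantity
= 323.73 / 48
= $6.74 per unit

$6.74 per unit


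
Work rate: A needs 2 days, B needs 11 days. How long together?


Rate of A = 1/2 per day
Rate of B = 1/11 per day
Combined rate = 1/2 + 1/11 = 13/22 ≈ 0.5909 per day
Days = 1 / combined rate = 22/13
≈ 1.69 days

1.69 days


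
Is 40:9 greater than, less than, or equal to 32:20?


40/9 = 4.4444
32/20 = 1.6000
4.4444 > 1.6000, so 40:9 is greater
= greater than

greater than


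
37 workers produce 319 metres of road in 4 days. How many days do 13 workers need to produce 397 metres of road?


Days ∝ work / workers, so d₂ = d₁ × (m₁/m₂) × (w₂/w₁)
Workers factor (inverse): 37/13 ≈ 2.8462
Work factor (direct): 397/319 ≈ 1.2445
d₂ = 4 × 37/13 × 397/319 = (4 × 37 × 397) / (13 × 319) = 58756/4147
≈ 14.17 days

14.17 days


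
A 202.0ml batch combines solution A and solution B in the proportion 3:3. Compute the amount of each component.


Total parts = 3 + 3 = 6
solution A: 202.0 × 3/6 = 101.0ml
solution B: 202.0 × 3/6 = 101.0ml
= 101.0ml and 101.0ml

101.0ml and 101.0ml


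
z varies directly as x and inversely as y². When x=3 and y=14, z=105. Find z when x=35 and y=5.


z = k·x/y²
Solve for k using the known point: k = z·y²/x = 105×196/3 = 20580/3 = 6860.0000
Now evaluate at x=35, y=5:
z = k × 35 / 25 = (20580 × 35) / (3 × 25) = 720300/75
= 9604.0000

9604.0000


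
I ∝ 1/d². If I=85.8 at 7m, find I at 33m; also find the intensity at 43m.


I₁d₁² = I₂d₂²
I at 33m = 85.8 × (7/33)² = 85.8 × 49/1089 = 4204.2/1089 ≈ 3.8606
I at 43m = 85.8 × (7/43)² = 85.8 × 49/1849 = 4204.2/1849 ≈ 2.2738
= 3.8606 and 2.2738

3.8606 and 2.2738


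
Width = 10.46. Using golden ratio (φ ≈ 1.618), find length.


φ = (1 + √5) / 2 ≈ 1.618
Length = width × φ = 10.46 × 1.618 = 16.92428
≈ 16.92

16.92


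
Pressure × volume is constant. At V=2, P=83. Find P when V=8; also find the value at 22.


Inverse proportion: x × y = constant
k = 2 × 83 = 166
At x=8: k/8 = 20.75
At x=22: k/22 = 7.55
= 20.75 and 7.55

20.75 and 7.55


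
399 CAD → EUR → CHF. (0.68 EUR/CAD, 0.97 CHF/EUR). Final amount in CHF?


Step 1: 399 CAD × 0.68 = 271.32 EUR
Step 2: 271.32 EUR × 0.97 = 263.18 CHF
Implied rate CAD→CHF = 0.68 × 0.97 = 0.6596
= 263.18 CHF

263.18 CHF


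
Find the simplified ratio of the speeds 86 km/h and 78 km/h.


Ratio = 86:78
GCD = 2
Simplified = 43:39
Time ratio (same distance) = 39:43
Speed ratio = 43:39

43:39


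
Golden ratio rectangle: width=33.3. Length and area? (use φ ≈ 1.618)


φ = (1 + √5) / 2 ≈ 1.618
Length = width × φ = 33.3 × 1.618 = 53.8794
≈ 53.88
Area = width × length = 33.3 × 53.8794 = 1794.18402 ≈ 1794.18
= Length: 53.88, Area: 1794.18

Length: 53.88, Area: 1794.18


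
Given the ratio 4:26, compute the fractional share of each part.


Total parts = 4 + 26 = 30
First part: 4/30 = 2/15
Second part: 26/30 = 13/15
= 2/15 and 13/15

2/15 and 13/15


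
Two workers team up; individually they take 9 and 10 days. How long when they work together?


Rate of A = 1/9 per day
Rate of B = 1/10 per day
Combined rate = 1/9 + 1/10 = 19/90 ≈ 0.2111 per day
Days = 1 / combined rate = 90/19
≈ 4.74 days

4.74 days


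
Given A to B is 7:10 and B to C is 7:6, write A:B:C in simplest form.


Match B: multiply A:B by 7 → 49:70
Multiply B:C by 10 → 70:60
Combined: 49:70:60
GCD = 1
= 49:70:60

49:70:60


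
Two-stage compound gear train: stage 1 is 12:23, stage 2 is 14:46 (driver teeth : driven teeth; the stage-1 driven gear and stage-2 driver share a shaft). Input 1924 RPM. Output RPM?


Stage 1: RPM_B = RPM_A × t_A/t_B = 1924 × 12/23 = 23088/23 ≈ 1003.83
B and C share a shaft → RPM_C = RPM_B
Stage 2: RPM_D = RPM_C × t_C/t_D = RPM_A × (t_A×t_C)/(t_B×t_D)
Overall ratio = (12×14)/(23×46) = 168/1058
RPM_D = 1924 × 168/1058 = 323232/1058
≈ 305.51 RPM

305.51 RPM


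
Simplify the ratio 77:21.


GCD(77, 21) = 7
77/7 : 21/7
= 11:3

11:3


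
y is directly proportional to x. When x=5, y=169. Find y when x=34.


Direct proportion: y/x = constant
k = 169/5 = 33.8000
y₂ = k × 34 = 169 × 34 / 5 = 5746/5
= 1149.20

1149.20


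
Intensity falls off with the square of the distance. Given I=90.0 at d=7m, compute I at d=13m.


I₁d₁² = I₂d₂²
I₂ = I₁ × (d₁/d₂)²
= 90.0 × (7/13)²
= 90.0 × 49/169
= 4410/169
≈ 26.0947

26.0947


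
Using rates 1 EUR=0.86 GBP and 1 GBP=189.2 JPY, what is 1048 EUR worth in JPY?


Step 1: 1048 EUR × 0.86 = 901.28 GBP
Step 2: 901.28 GBP × 189.2 = 170522.18 JPY
Implied rate EUR→JPY = 0.86 × 189.2 = 162.7120
= 170522.18 JPY

170522.18 JPY


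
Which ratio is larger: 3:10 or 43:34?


3/10 = 0.3000
43/34 = 1.2647
0.3000 < 1.2647, so 3:10 is less
= 43:34

43:34


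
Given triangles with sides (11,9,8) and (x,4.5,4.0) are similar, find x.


Scale factor = 4.5/9 = 0.5
Missing side = 11 × 0.5
= 5.5

5.5


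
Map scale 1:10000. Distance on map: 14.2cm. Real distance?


Real distance = map distance × scale
= 14.2cm × 10000
= 142000 cm = 1420.0 m
= 1.420 km

1.420 km


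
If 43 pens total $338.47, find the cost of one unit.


Unit rate = total / quantity
= 338.47 / 43
= $7.87 per unit

$7.87 per unit


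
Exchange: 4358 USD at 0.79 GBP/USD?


Amount × rate = 4358 × 0.79
= 3442.82 GBP

3442.82 GBP


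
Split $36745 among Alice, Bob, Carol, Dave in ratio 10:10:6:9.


Total parts = 10 + 10 + 6 + 9 = 35
Alice: 36745 × 10/35 = 10498.57
Bob: 36745 × 10/35 = 10498.57
Carol: 36745 × 6/35 = 6299.14
Dave: 36745 × 9/35 = 9448.71
= Alice: $10498.57, Bob: $10498.57, Carol: $6299.14, Dave: $9448.71

Alice: $10498.57, Bob: $10498.57, Carol: $6299.14, Dave: $9448.71


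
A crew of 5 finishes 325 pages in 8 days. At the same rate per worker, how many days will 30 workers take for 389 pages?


Days ∝ work / workers, so d₂ = d₁ × (m₁/m₂) × (w₂/w₁)
Workers factor (inverse): 5/30 ≈ 0.1667
Work factor (direct): 389/325 ≈ 1.1969
d₂ = 8 × 5/30 × 389/325 = (8 × 5 × 389) / (30 × 325) = 15560/9750
≈ 1.60 days

1.60 days


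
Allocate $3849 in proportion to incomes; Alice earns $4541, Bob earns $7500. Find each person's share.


Total income = 4541 + 7500 = $12041
Alice: $3849 × 4541/12041 = $1451.57
Bob: $3849 × 7500/12041 = $2397.43
= Alice: $1451.57, Bob: $2397.43

Alice: $1451.57, Bob: $2397.43


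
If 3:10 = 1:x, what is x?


Cross multiply: 3 × x = 10 × 1
3x = 10
x = 10 / 3
= 3.33

3.33


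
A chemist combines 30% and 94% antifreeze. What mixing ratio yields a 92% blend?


Let x parts of 30% mix with y parts of 94%.
30x + 94y = 92(x + y)
30x + 94y = 92x + 92y
x(30 - 92) = y(92 - 94)
x/y = (94 - 92)/(92 - 30) = 2/62
Simplify: 1:31
= 1:31

1:31


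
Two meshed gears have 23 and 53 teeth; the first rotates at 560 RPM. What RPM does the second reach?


Gear ratio = 23:53 = 23:53
RPM_B = RPM_A × (teeth_A / teeth_B)
= 560 × (23/53)
= 243.0 RPM

243.0 RPM


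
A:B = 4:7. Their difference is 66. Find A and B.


Let A = 4k, B = 7k.
7k - 4k = 66
3k = 66 → k = 66/3 = 22
A = 4×22 = 88, B = 7×22 = 154
= A = 88, B = 154

A = 88, B = 154


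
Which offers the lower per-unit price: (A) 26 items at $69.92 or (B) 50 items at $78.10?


Deal A: $69.92/26 = $2.6892/unit
Deal B: $78.10/50 = $1.5620/unit
B is cheaper per unit
= Deal B

Deal B


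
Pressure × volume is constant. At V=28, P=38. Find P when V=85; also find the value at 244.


Inverse proportion: x × y = constant
k = 28 × 38 = 1064
At x=85: k/85 = 12.52
At x=244: k/244 = 4.36
= 12.52 and 4.36

12.52 and 4.36


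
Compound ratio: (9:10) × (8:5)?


Compound ratio = (9×8) : (10×5)
= 72:50
GCD = 2
= 36:25

36:25


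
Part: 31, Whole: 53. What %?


Percentage = (part / whole) × 100
= (31 / 53) × 100
≈ 58.49%

58.49%


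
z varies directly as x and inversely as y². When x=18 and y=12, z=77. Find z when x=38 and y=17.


z = k·x/y²
Solve for k using the known point: k = z·y²/x = 77×144/18 = 11088/18 = 616.0000
Now evaluate at x=38, y=17:
z = k × 38 / 289 = (11088 × 38) / (18 × 289) = 421344/5202
≈ 80.9965

80.9965


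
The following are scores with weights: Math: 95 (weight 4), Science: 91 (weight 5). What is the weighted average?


Numerator = 95×4 + 91×5
= 380 + 455
= 835
Total weight = 9
Weighted avg = 835/9
= 92.78

92.78


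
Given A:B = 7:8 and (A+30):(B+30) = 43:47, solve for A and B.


Let A = 7k, B = 8k.
(7k + 30) / (8k + 30) = 43/47
Cross-multiply: 47(7k + 30) = 43(8k + 30)
329k + 1410 = 344k + 1290
329k - 344k = 1290 - 1410
-15k = -120
k = -120/-15 = 8
A = 7×8 = 56, B = 8×8 = 64
= A = 56, B = 64

A = 56, B = 64


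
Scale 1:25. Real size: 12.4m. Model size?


Model size = real / scale
= 12.4 / 25
= 0.4960 m

0.4960 m


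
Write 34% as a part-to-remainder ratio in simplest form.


34% means 34 parts out of 100; remainder = 66
Part : remainder = 34:66
GCD = 2
= 17:33

17:33


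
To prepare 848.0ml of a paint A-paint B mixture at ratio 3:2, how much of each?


Total parts = 3 + 2 = 5
paint A: 848.0 × 3/5 = 508.8ml
paint B: 848.0 × 2/5 = 339.2ml
= 508.8ml and 339.2ml

508.8ml and 339.2ml


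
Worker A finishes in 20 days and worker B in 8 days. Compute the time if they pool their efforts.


Rate of A = 1/20 per day
Rate of B = 1/8 per day
Combined rate = 1/20 + 1/8 = 28/160 = 0.1750 per day
Days = 1 / combined rate = 160/28
≈ 5.71 days

5.71 days


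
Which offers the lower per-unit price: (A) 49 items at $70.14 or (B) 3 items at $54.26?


Deal A: $70.14/49 = $1.4314/unit
Deal B: $54.26/3 = $18.0867/unit
A is cheaper per unit
= Deal A

Deal A


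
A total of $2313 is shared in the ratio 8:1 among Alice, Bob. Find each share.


Total parts = 8 + 1 = 9
Alice: 2313 × 8/9 = 2056.00
Bob: 2313 × 1/9 = 257.00
= Alice: $2056.00, Bob: $257.00

Alice: $2056.00, Bob: $257.00


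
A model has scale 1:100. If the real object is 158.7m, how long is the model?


Model size = real / scale
= 158.7 / 100
= 1.5870 m

1.5870 m


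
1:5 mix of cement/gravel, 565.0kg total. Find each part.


Total parts = 1 + 5 = 6
cement: 565.0 × 1/6 = 94.2kg
gravel: 565.0 × 5/6 = 470.8kg
= 94.2kg and 470.8kg

94.2kg and 470.8kg


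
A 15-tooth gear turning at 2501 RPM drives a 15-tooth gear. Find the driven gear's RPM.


Gear ratio = 15:15 = 1:1
RPM_B = RPM_A × (teeth_A / teeth_B)
= 2501 × (15/15)
= 2501.0 RPM

2501.0 RPM


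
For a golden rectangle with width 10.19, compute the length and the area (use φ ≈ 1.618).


φ = (1 + √5) / 2 ≈ 1.618
Length = width × φ = 10.19 × 1.618 = 16.48742
≈ 16.49
Area = width × length = 10.19 × 16.48742 = 168.0068098 ≈ 168.01
= Length: 16.49, Area: 168.01

Length: 16.49, Area: 168.01


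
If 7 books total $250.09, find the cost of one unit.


Unit rate = total / quantity
= 250.09 / 7
= $35.73 per unit

$35.73 per unit


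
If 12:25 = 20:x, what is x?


Cross multiply: 12 × x = 25 × 20
12x = 500
x = 500 / 12
= 41.67

41.67


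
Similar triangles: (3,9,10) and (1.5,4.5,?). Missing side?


Scale factor = 1.5/3 = 0.5
Missing side = 10 × 0.5
= 5.0

5.0


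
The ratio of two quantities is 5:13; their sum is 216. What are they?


Let A = 5k, B = 13k.
5k + 13k = 216
18k = 216 → k = 216/18 = 12
A = 5×12 = 60, B = 13×12 = 156
= A = 60, B = 156

A = 60, B = 156


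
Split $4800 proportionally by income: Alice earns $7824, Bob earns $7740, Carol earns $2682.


Total income = 7824 + 7740 + 2682 = $18246
Alice: $4800 × 7824/18246 = $2058.27
Bob: $4800 × 7740/18246 = $2036.17
Carol: $4800 × 2682/18246 = $705.56
= Alice: $2058.27, Bob: $2036.17, Carol: $705.56

Alice: $2058.27, Bob: $2036.17, Carol: $705.56


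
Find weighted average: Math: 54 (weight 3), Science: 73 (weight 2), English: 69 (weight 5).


Numerator = 54×3 + 73×2 + 69×5
= 162 + 146 + 345
= 653
Total weight = 10
Weighted avg = 653/10
= 65.30

65.30


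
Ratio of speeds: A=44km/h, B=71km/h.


Ratio = 44:71
GCD = 1
Simplified = 44:71
Time ratio (same distance) = 71:44
Speed ratio = 44:71

44:71


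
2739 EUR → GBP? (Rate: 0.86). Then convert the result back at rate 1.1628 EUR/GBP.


Amount × rate = 2739 × 0.86 = 2355.54 GBP
Round-trip: 2355.54 × 1.1628 = 2739.02 EUR
= 2355.54 GBP, then 2739.02 EUR

2355.54 GBP, then 2739.02 EUR


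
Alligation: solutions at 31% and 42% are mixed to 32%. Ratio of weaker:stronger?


Let x parts of 31% mix with y parts of 42%.
31x + 42y = 32(x + y)
31x + 42y = 32x + 32y
x(31 - 32) = y(32 - 42)
x/y = (42 - 32)/(32 - 31) = 10/1
Simplify: 10:1
= 10:1

10:1


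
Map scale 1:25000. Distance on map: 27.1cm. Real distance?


Real distance = map distance × scale
= 27.1cm × 25000
= 677500 cm = 6775.0 m
= 6.775 km

6.775 km


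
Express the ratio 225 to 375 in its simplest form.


GCD(225, 375) = 75
225/75 : 375/75
= 3:5

3:5


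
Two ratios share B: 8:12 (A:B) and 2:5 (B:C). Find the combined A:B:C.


Match B: multiply A:B by 2 → 16:24
Multiply B:C by 12 → 24:60
Combined: 16:24:60
GCD = 4
= 4:6:15

4:6:15


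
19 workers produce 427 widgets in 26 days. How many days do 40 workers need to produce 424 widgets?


Days ∝ work / workers, so d₂ = d₁ × (m₁/m₂) × (w₂/w₁)
Workers factor (inverse): 19/40 = 0.4750
Work factor (direct): 424/427 ≈ 0.9930
d₂ = 26 × 19/40 × 424/427 = (26 × 19 × 424) / (40 × 427) = 209456/17080
≈ 12.26 days

12.26 days


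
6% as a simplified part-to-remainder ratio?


6% means 6 parts out of 100; remainder = 94
Part : remainder = 6:94
GCD = 2
= 3:47

3:47


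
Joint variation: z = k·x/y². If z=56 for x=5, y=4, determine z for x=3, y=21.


z = k·x/y²
Solve for k using the known point: k = z·y²/x = 56×16/5 = 896/5 = 179.2000
Now evaluate at x=3, y=21:
z = k × 3 / 441 = (896 × 3) / (5 × 441) = 2688/2205
≈ 1.2190

1.2190


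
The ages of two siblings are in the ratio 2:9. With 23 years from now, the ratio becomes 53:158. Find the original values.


Let A = 2k, B = 9k.
(2k + 23) / (9k + 23) = 53/158
Cross-multiply: 158(2k + 23) = 53(9k + 23)
316k + 3634 = 477k + 1219
316k - 477k = 1219 - 3634
-161k = -2415
k = -2415/-161 = 15
A = 2×15 = 30, B = 9×15 = 135
= A = 30, B = 135

A = 30, B = 135


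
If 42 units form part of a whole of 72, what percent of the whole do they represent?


Percentage = (part / whole) × 100
= (42 / 72) × 100
≈ 58.33%

58.33%


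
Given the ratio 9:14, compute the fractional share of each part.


Total parts = 9 + 14 = 23
First part: 9/23 = 9/23
Second part: 14/23 = 14/23
= 9/23 and 14/23

9/23 and 14/23


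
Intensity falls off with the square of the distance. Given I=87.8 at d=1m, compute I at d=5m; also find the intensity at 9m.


I₁d₁² = I₂d₂²
I at 5m = 87.8 × (1/5)² = 87.8 × 1/25 = 87.8/25 = 3.5120
I at 9m = 87.8 × (1/9)² = 87.8 × 1/81 = 87.8/81 ≈ 1.0840
= 3.5120 and 1.0840

3.5120 and 1.0840


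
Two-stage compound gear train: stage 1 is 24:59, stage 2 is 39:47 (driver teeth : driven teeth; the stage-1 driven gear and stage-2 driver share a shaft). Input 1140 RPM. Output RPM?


Stage 1: RPM_B = RPM_A × t_A/t_B = 1140 × 24/59 = 27360/59 ≈ 463.73
B and C share a shaft → RPM_C = RPM_B
Stage 2: RPM_D = RPM_C × t_C/t_D = RPM_A × (t_A×t_C)/(t_B×t_D)
Overall ratio = (24×39)/(59×47) = 936/2773
RPM_D = 1140 × 936/2773 = 1067040/2773
≈ 384.80 RPM

384.80 RPM


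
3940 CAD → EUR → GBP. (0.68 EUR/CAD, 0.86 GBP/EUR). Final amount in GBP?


Step 1: 3940 CAD × 0.68 = 2679.20 EUR
Step 2: 2679.20 EUR × 0.86 = 2304.11 GBP
Implied rate CAD→GBP = 0.68 × 0.86 = 0.5848
= 2304.11 GBP

2304.11 GBP


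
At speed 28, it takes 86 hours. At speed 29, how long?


Inverse proportion: x × y = constant
k = 28 × 86 = 2408
y₂ = k / 29 = 2408 / 29
= 83.03

83.03


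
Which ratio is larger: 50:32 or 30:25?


50/32 = 1.5625
30/25 = 1.2000
1.5625 > 1.2000, so 50:32 is greater
= 50:32

50:32


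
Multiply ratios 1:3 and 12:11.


Compound ratio = (1×12) : (3×11)
= 12:33
GCD = 3
= 4:11

4:11


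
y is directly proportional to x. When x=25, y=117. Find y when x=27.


Direct proportion: y/x = constant
k = 117/25 = 4.6800
y₂ = k × 27 = 117 × 27 / 25 = 3159/25
= 126.36

126.36


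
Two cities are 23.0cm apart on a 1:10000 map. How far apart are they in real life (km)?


Real distance = map distance × scale
= 23.0cm × 10000
= 230000 cm = 2300.0 m
= 2.300 km

2.300 km


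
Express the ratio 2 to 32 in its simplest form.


GCD(2, 32) = 2
2/2 : 32/2
= 1:16

1:16


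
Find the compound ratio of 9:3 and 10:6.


Compound ratio = (9×10) : (3×6)
= 90:18
GCD = 18
= 5:1

5:1


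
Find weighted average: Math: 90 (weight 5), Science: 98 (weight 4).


Numerator = 90×5 + 98×4
= 450 + 392
= 842
Total weight = 9
Weighted avg = 842/9
= 93.56

93.56


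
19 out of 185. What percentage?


Percentage = (part / whole) × 100
= (19 / 185) × 100
≈ 10.27%

10.27%


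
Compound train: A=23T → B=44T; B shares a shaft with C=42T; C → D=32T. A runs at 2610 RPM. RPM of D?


Stage 1: RPM_B = RPM_A × t_A/t_B = 2610 × 23/44 = 60030/44 ≈ 1364.32
B and C share a shaft → RPM_C = RPM_B
Stage 2: RPM_D = RPM_C × t_C/t_D = RPM_A × (t_A×t_C)/(t_B×t_D)
Overall ratio = (23×42)/(44×32) = 966/1408
RPM_D = 2610 × 966/1408 = 2521260/1408
≈ 1790.67 RPM

1790.67 RPM


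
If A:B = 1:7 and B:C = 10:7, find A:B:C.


Match B: multiply A:B by 10 → 10:70
Multiply B:C by 7 → 70:49
Combined: 10:70:49
GCD = 1
= 10:70:49

10:70:49


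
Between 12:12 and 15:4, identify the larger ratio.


12/12 = 1.0000
15/4 = 3.7500
1.0000 < 3.7500, so 12:12 is less
= 15:4

15:4


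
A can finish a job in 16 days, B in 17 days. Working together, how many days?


Rate of A = 1/16 per day
Rate of B = 1/17 per day
Combined rate = 1/16 + 1/17 = 33/272 ≈ 0.1213 per day
Days = 1 / combined rate = 272/33
≈ 8.24 days

8.24 days


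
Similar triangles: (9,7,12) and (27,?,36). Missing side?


Scale factor = 27/9 = 3
Missing side = 7 × 3
= 21.0

21.0


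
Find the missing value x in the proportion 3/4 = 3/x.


Cross multiply: 3 × x = 4 × 3
3x = 12
x = 12 / 3
= 4.00

4.00


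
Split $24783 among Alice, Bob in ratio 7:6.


Total parts = 7 + 6 = 13
Alice: 24783 × 7/13 = 13344.69
Bob: 24783 × 6/13 = 11438.31
= Alice: $13344.69, Bob: $11438.31

Alice: $13344.69, Bob: $11438.31


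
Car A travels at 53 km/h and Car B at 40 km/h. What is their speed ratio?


Ratio = 53:40
GCD = 1
Simplified = 53:40
Time ratio (same distance) = 40:53
Speed ratio = 53:40

53:40
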